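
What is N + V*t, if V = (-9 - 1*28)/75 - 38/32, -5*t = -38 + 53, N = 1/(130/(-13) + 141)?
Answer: 264627/52400 ≈ 5.0501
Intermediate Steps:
N = 1/131 (N = 1/(130*(-1/13) + 141) = 1/(-10 + 141) = 1/131 ≈ 0.0076336)
t = -3 (t = -(-38 + 53)/5 = -⅕*15 = -3)
V = -2017/1200 (V = (-9 - 28)*(1/75) - 38*1/32 = -37*1/75 - 19/16 = -37/75 - 19/16 = -2017/1200 ≈ -1.6808)
N + V*t = 1/131 - 2017/1200*(-3) = 1/131 + 2017/400 = 264627/52400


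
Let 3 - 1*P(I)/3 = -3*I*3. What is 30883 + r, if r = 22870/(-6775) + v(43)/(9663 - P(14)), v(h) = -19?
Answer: 388125355171/12568980 ≈ 30880.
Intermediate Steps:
P(I) = 9 + 27*I (P(I) = 9 - 3*(-3*I)*3 = 9 - (-27)*I = 9 + 27*I)
r = -42454169/12568980 (r = 22870/(-6775) - 19/(9663 - (9 + 27*14)) = 22870*(-1/6775) - 19/(9663 - (9 + 378)) = -4574/1355 - 19/(9663 - 1*387) = -4574/1355 - 19/(9663 - 387) = -4574/1355 - 19/9276 = -42454169/12568980 ≈ -3.3777)
30883 + r = 30883 - 42454169/12568980 = 388125355171/12568980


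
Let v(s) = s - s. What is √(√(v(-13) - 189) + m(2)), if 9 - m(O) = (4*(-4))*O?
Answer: √(41 + 3*I*√21) ≈ 6.4901 + 1.0591*I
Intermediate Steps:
v(s) = 0
m(O) = 9 + 16*O (m(O) = 9 - 4*(-4)*O = 9 - (-16)*O = 9 + 16*O)
√(√(v(-13) - 189) + m(2)) = √(√(0 - 189) + (9 + 16*2)) = √(√(-189) + (9 + 32)) = √(3*I*√21 + 41) = √(41 + 3*I*√21)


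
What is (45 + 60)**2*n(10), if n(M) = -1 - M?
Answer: -121275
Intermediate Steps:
(45 + 60)**2*n(10) = (45 + 60)**2*(-1 - 1*10) = 105**2*(-1 - 10) = 11025*(-11) = -121275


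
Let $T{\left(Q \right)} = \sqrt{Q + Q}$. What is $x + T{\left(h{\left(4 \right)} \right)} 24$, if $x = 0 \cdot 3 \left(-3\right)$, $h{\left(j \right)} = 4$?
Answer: $48 \sqrt{2} \approx 67.882$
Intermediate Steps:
$x = 0$ ($x = 0 \left(-3\right) = 0$)
$T{\left(Q \right)} = \sqrt{2} \sqrt{Q}$ ($T{\left(Q \right)} = \sqrt{2 Q} = \sqrt{2} \sqrt{Q}$)
$x + T{\left(h{\left(4 \right)} \right)} 24 = 0 + \sqrt{2} \sqrt{4} \cdot 24 = 0 + \sqrt{2} \cdot 2 \cdot 24 = 0 + 2 \sqrt{2} \cdot 24 = 0 + 48 \sqrt{2} = 48 \sqrt{2}$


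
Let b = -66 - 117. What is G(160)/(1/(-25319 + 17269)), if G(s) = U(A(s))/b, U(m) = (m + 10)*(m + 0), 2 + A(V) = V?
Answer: 71226400/61 ≈ 1.1676e+6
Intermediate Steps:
A(V) = -2 + V
U(m) = m*(10 + m) (U(m) = (10 + m)*m = m*(10 + m))
b = -183
G(s) = -(-2 + s)*(8 + s)/183 (G(s) = ((-2 + s)*(10 + (-2 + s)))/(-183) = ((-2 + s)*(8 + s))*(-1/183) = -(-2 + s)*(8 + s)/183)
G(160)/(1/(-25319 + 17269)) = (-(-2 + 160)*(8 + 160)/183)/(1/(-25319 + 17269)) = (-1/183*158*168)/(1/(-8050)) = -8848/(61*(-1/8050)) = -8848/61*(-8050) = 71226400/61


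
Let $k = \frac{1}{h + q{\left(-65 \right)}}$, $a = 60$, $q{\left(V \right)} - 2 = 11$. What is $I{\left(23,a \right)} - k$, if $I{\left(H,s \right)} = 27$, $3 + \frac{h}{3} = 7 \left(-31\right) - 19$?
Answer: $\frac{19009}{704} \approx 27.001$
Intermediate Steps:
$q{\left(V \right)} = 13$ ($q{\left(V \right)} = 2 + 11 = 13$)
$h = -717$ ($h = -9 + 3 \left(7 \left(-31\right) - 19\right) = -9 + 3 \left(-217 - 19\right) = -9 + 3 \left(-236\right) = -9 - 708 = -717$)
$k = - \frac{1}{704}$ ($k = \frac{1}{-717 + 13} = \frac{1}{-704} = - \frac{1}{704} \approx -0.0014205$)
$I{\left(23,a \right)} - k = 27 - - \frac{1}{704} = 27 + \frac{1}{704} = \frac{19009}{704}$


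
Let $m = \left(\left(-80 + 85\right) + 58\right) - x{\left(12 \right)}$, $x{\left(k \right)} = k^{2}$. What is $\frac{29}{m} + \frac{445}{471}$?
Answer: $\frac{7462}{12717} \approx 0.58677$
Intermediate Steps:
$m = -81$ ($m = \left(\left(-80 + 85\right) + 58\right) - 12^{2} = \left(5 + 58\right) - 144 = 63 - 144 = -81$)
$\frac{29}{m} + \frac{445}{471} = \frac{29}{-81} + \frac{445}{471} = 29 \left(- \frac{1}{81}\right) + 445 \cdot \frac{1}{471} = - \frac{29}{81} + \frac{445}{471} = \frac{7462}{12717}$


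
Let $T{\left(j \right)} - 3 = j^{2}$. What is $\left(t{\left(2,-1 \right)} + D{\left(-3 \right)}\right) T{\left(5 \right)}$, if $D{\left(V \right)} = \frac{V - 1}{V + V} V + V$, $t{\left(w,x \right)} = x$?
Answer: $-168$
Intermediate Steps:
$D{\left(V \right)} = - \frac{1}{2} + \frac{3 V}{2}$ ($D{\left(V \right)} = \frac{-1 + V}{2 V} V + V = \left(- \frac{1}{2} + \frac{V}{2}\right) + V = - \frac{1}{2} + \frac{3 V}{2}$)
$T{\left(j \right)} = 3 + j^{2}$
$\left(t{\left(2,-1 \right)} + D{\left(-3 \right)}\right) T{\left(5 \right)} = \left(-1 + \left(- \frac{1}{2} + \frac{3}{2} \left(-3\right)\right)\right) \left(3 + 5^{2}\right) = \left(-1 - 5\right) \left(3 + 25\right) = \left(-1 - 5\right) 28 = \left(-6\right) 28 = -168$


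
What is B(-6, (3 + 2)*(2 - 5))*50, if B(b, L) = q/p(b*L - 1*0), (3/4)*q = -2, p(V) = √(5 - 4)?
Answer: -400/3 ≈ -133.33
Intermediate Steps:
p(V) = 1 (p(V) = √1 = 1)
q = -8/3 (q = (4/3)*(-2) = -8/3 ≈ -2.6667)
B(b, L) = -8/3 (B(b, L) = -8/3/1 = -8/3*1 = -8/3)
B(-6, (3 + 2)*(2 - 5))*50 = -8/3*50 = -400/3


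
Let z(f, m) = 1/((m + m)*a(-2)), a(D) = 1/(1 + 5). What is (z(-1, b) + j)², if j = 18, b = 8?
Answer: 21609/64 ≈ 337.64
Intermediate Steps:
a(D) = ⅙ (a(D) = 1/6 = ⅙)
z(f, m) = 3/m (z(f, m) = 1/((m + m)*(⅙)) = 1/((2*m)*(⅙)) = 1/(m/3) = 3/m)
(z(-1, b) + j)² = (3/8 + 18)² = (147/8)² = 21609/64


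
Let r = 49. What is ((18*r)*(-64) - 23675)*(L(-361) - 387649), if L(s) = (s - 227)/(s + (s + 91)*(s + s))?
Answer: 6491456623447/209 ≈ 3.1060e+10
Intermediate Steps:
L(s) = (-227 + s)/(s + 2*s*(91 + s)) (L(s) = (-227 + s)/(s + (91 + s)*(2*s)) = (-227 + s)/(s + 2*s*(91 + s)))
((18*r)*(-64) - 23675)*(L(-361) - 387649) = ((18*49)*(-64) - 23675)*((-227 - 361)/((-361)*(183 + 2*(-361))) - 387649) = (882*(-64) - 23675)*(-1/361*(-588)/(183 - 722) - 387649) = (-56448 - 23675)*(-1/361*(-588)/(-539) - 387649) = -80123*(-1/361*(-1/539)*(-588) - 387649) = -80123*(-12/3971 - 387649) = -80123*(-1539354191/3971) = 6491456623447/209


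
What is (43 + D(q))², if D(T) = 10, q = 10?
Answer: 2809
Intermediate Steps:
(43 + D(q))² = (43 + 10)² = 53² = 2809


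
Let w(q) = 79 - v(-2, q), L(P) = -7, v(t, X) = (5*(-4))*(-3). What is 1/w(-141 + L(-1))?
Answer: 1/19 ≈ 0.052632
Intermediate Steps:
v(t, X) = 60 (v(t, X) = -20*(-3) = 60)
w(q) = 19 (w(q) = 79 - 1*60 = 79 - 60 = 19)
1/w(-141 + L(-1)) = 1/19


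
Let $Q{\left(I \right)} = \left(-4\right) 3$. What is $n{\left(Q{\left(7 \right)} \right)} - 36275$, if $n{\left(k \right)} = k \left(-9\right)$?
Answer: $-36167$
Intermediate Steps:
$Q{\left(I \right)} = -12$
$n{\left(k \right)} = - 9 k$
$n{\left(Q{\left(7 \right)} \right)} - 36275 = \left(-9\right) \left(-12\right) - 36275 = 108 - 36275 = -36167$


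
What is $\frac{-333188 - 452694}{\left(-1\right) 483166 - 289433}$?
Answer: $\frac{785882}{772599} \approx 1.0172$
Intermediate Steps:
$\frac{-333188 - 452694}{\left(-1\right) 483166 - 289433} = - \frac{785882}{-483166 - 289433} = - \frac{785882}{-772599} = \left(-785882\right) \left(- \frac{1}{772599}\right) = \frac{785882}{772599}$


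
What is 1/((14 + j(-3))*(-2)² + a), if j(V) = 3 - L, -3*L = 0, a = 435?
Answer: 1/503 ≈ 0.0019881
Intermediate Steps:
L = 0 (L = -⅓*0 = 0)
j(V) = 3 (j(V) = 3 - 1*0 = 3 + 0 = 3)
1/((14 + j(-3))*(-2)² + a) = 1/((14 + 3)*(-2)² + 435) = 1/(17*4 + 435) = 1/(68 + 435) = 1/503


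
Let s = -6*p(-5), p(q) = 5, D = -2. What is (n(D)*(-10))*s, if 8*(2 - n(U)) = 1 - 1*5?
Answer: 750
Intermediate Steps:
n(U) = 5/2 (n(U) = 2 - (1 - 1*5)/8 = 2 - (1 - 5)/8 = 2 - ⅛*(-4) = 2 + ½ = 5/2)
s = -30 (s = -6*5 = -30)
(n(D)*(-10))*s = ((5/2)*(-10))*(-30) = -25*(-30) = 750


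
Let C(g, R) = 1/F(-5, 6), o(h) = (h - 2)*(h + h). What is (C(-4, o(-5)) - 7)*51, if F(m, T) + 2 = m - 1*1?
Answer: -2907/8 ≈ -363.38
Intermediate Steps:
F(m, T) = -3 + m (F(m, T) = -2 + (m - 1*1) = -2 + (m - 1) = -2 + (-1 + m) = -3 + m)
o(h) = 2*h*(-2 + h) (o(h) = (-2 + h)*(2*h) = 2*h*(-2 + h))
C(g, R) = -⅛ (C(g, R) = 1/(-3 - 5) = 1/(-8) = -⅛)
(C(-4, o(-5)) - 7)*51 = (-⅛ - 7)*51 = -57/8*51 = -2907/8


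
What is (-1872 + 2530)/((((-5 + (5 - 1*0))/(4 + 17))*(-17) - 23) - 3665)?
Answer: -329/1844 ≈ -0.17842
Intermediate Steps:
(-1872 + 2530)/((((-5 + (5 - 1*0))/(4 + 17))*(-17) - 23) - 3665) = 658/((((-5 + (5 + 0))/21)*(-17) - 23) - 3665) = 658/((((-5 + 5)*(1/21))*(-17) - 23) - 3665) = 658/(((0*(1/21))*(-17) - 23) - 3665) = 658/((0*(-17) - 23) - 3665) = 658/((0 - 23) - 3665) = 658/(-23 - 3665) = 658/(-3688) = 658*(-1/3688) = -329/1844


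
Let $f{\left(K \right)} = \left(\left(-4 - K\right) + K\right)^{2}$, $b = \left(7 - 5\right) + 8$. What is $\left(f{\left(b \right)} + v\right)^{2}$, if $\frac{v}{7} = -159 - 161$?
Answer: $4946176$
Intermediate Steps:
$b = 10$ ($b = 2 + 8 = 10$)
$f{\left(K \right)} = 16$ ($f{\left(K \right)} = \left(-4\right)^{2} = 16$)
$v = -2240$ ($v = 7 \left(-159 - 161\right) = 7 \left(-320\right) = -2240$)
$\left(f{\left(b \right)} + v\right)^{2} = \left(16 - 2240\right)^{2} = \left(-2224\right)^{2} = 4946176$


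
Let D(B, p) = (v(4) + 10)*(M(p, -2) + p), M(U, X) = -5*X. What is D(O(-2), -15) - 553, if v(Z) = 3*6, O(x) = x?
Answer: -693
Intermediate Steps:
v(Z) = 18
D(B, p) = 280 + 28*p (D(B, p) = (18 + 10)*(-5*(-2) + p) = 28*(10 + p) = 280 + 28*p)
D(O(-2), -15) - 553 = (280 + 28*(-15)) - 553 = (280 - 420) - 553 = -140 - 553 = -693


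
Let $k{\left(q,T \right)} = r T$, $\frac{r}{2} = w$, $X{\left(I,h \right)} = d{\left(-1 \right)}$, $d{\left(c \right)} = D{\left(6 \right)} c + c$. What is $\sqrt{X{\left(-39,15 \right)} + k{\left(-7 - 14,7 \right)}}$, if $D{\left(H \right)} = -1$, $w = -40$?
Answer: $4 i \sqrt{35} \approx 23.664 i$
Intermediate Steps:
$d{\left(c \right)} = 0$ ($d{\left(c \right)} = - c + c = 0$)
$X{\left(I,h \right)} = 0$
$r = -80$ ($r = 2 \left(-40\right) = -80$)
$k{\left(q,T \right)} = - 80 T$
$\sqrt{X{\left(-39,15 \right)} + k{\left(-7 - 14,7 \right)}} = \sqrt{0 - 560} = \sqrt{-560} = 4 i \sqrt{35}$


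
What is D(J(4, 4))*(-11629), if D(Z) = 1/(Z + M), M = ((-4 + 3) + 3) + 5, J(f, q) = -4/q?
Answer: -11629/6 ≈ -1938.2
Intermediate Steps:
M = 7 (M = (-1 + 3) + 5 = 2 + 5 = 7)
D(Z) = 1/(7 + Z) (D(Z) = 1/(Z + 7) = 1/(7 + Z))
D(J(4, 4))*(-11629) = -11629/(7 - 4/4) = -11629/(7 - 4*1/4) = -11629/(7 - 1) = -11629/6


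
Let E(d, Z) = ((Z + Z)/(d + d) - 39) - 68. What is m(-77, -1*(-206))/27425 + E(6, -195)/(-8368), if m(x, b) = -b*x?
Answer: 273118007/458984800 ≈ 0.59505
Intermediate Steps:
E(d, Z) = -107 + Z/d (E(d, Z) = ((2*Z)/((2*d)) - 39) - 68 = ((2*Z)*(1/(2*d)) - 39) - 68 = (Z/d - 39) - 68 = (-39 + Z/d) - 68 = -107 + Z/d)
m(x, b) = -b*x
m(-77, -1*(-206))/27425 + E(6, -195)/(-8368) = -1*(-1*(-206))*(-77)/27425 + (-107 - 195/6)/(-8368) = -1*206*(-77)*(1/27425) + (-107 - 195*⅙)*(-1/8368) = 15862*(1/27425) + (-107 - 65/2)*(-1/8368) = 15862/27425 - 279/2*(-1/8368) = 15862/27425 + 279/16736 = 273118007/458984800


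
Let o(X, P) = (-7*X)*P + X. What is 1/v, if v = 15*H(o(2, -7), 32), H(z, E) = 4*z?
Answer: 1/6000 ≈ 0.00016667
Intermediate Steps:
o(X, P) = X - 7*P*X (o(X, P) = -7*P*X + X = X - 7*P*X)
v = 6000 (v = 15*(4*(2*(1 - 7*(-7)))) = 15*(4*(2*(1 + 49))) = 15*(4*(2*50)) = 15*(4*100) = 15*400 = 6000)
1/v = 1/6000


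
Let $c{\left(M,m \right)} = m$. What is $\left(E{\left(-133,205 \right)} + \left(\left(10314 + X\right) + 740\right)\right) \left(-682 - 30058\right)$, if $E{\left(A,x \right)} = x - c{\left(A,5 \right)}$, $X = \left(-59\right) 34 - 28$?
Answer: $-283422800$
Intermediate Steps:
$X = -2034$ ($X = -2006 - 28 = -2034$)
$E{\left(A,x \right)} = -5 + x$ ($E{\left(A,x \right)} = x - 5 = -5 + x$)
$\left(E{\left(-133,205 \right)} + \left(\left(10314 + X\right) + 740\right)\right) \left(-682 - 30058\right) = \left(\left(-5 + 205\right) + \left(\left(10314 - 2034\right) + 740\right)\right) \left(-682 - 30058\right) = \left(200 + \left(8280 + 740\right)\right) \left(-30740\right) = \left(200 + 9020\right) \left(-30740\right) = 9220 \left(-30740\right) = -283422800$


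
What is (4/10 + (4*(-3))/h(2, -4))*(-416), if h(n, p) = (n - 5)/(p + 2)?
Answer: 15808/5 ≈ 3161.6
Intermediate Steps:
h(n, p) = (-5 + n)/(2 + p)
(4/10 + (4*(-3))/h(2, -4))*(-416) = (4/10 + (4*(-3))/(((-5 + 2)/(2 - 4))))*(-416) = (4*(⅒) - 12/(-3/(-2)))*(-416) = (⅖ - 12/((-½*(-3))))*(-416) = (⅖ - 12/3/2)*(-416) = (⅖ - 12*⅔)*(-416) = (⅖ - 8)*(-416) = -38/5*(-416) = 15808/5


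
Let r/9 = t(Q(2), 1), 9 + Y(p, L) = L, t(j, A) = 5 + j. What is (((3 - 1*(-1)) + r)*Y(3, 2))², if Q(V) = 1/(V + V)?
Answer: 2059225/16 ≈ 1.2870e+5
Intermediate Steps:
Q(V) = 1/(2*V)
Y(p, L) = -9 + L
r = 189/4 (r = 9*(5 + (½)/2) = 9*(5 + (½)*(½)) = 9*(5 + ¼) = 9*(21/4) = 189/4 ≈ 47.250)
(((3 - 1*(-1)) + r)*Y(3, 2))² = (((3 - 1*(-1)) + 189/4)*(-9 + 2))² = (((3 + 1) + 189/4)*(-7))² = ((4 + 189/4)*(-7))² = ((205/4)*(-7))² = (-1435/4)² = 2059225/16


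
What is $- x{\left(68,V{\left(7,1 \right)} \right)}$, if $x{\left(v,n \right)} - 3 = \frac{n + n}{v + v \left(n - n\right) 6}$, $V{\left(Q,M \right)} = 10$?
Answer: $- \frac{56}{17} \approx -3.2941$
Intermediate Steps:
$x{\left(v,n \right)} = 3 + \frac{2 n}{v}$ ($x{\left(v,n \right)} = 3 + \frac{n + n}{v + v \left(n - n\right) 6} = 3 + \frac{2 n}{v + v 0 \cdot 6} = 3 + \frac{2 n}{v + 0 \cdot 6} = 3 + \frac{2 n}{v + 0} = 3 + \frac{2 n}{v}$)
$- x{\left(68,V{\left(7,1 \right)} \right)} = - (3 + 2 \cdot 10 \cdot \frac{1}{68}) = - (3 + \frac{5}{17}) = \left(-1\right) \frac{56}{17} = - \frac{56}{17}$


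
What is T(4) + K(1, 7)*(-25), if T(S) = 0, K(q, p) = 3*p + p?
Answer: -700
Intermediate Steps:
K(q, p) = 4*p
T(4) + K(1, 7)*(-25) = 0 + (4*7)*(-25) = 0 + 28*(-25) = 0 - 700 = -700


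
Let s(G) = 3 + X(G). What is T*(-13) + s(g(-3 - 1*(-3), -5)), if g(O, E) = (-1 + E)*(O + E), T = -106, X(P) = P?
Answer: 1411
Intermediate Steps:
g(O, E) = (-1 + E)*(E + O)
s(G) = 3 + G
T*(-13) + s(g(-3 - 1*(-3), -5)) = -106*(-13) + (3 + ((-5)**2 - 1*(-5) - (-3 - 1*(-3)) - 5*(-3 - 1*(-3)))) = 1378 + (3 + (25 + 5 - (-3 + 3) - 5*(-3 + 3))) = 1378 + (3 + (25 + 5 - 1*0 - 5*0)) = 1378 + (3 + (25 + 5 + 0 + 0)) = 1378 + (3 + 30) = 1378 + 33 = 1411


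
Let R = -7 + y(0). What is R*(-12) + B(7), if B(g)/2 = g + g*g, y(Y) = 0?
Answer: 196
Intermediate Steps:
B(g) = 2*g + 2*g² (B(g) = 2*(g + g*g) = 2*(g + g²) = 2*g + 2*g²)
R = -7 (R = -7 + 0 = -7)
R*(-12) + B(7) = -7*(-12) + 2*7*(1 + 7) = 84 + 2*7*8 = 84 + 112 = 196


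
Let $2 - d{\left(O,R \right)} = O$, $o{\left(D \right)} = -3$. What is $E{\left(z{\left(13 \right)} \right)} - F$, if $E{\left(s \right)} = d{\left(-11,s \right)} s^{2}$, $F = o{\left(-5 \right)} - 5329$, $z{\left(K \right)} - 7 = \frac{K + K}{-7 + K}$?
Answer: $\frac{63016}{9} \approx 7001.8$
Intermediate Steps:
$d{\left(O,R \right)} = 2 - O$
$z{\left(K \right)} = 7 + \frac{2 K}{-7 + K}$ ($z{\left(K \right)} = 7 + \frac{K + K}{-7 + K} = 7 + \frac{2 K}{-7 + K}$)
$F = -5332$ ($F = -3 - 5329 = -5332$)
$E{\left(s \right)} = 13 s^{2}$ ($E{\left(s \right)} = \left(2 - -11\right) s^{2} = \left(2 + 11\right) s^{2} = 13 s^{2}$)
$E{\left(z{\left(13 \right)} \right)} - F = 13 \left(\frac{-49 + 9 \cdot 13}{-7 + 13}\right)^{2} - -5332 = 13 \left(\frac{-49 + 117}{6}\right)^{2} + 5332 = 13 \left(\frac{1}{6} \cdot 68\right)^{2} + 5332 = 13 \left(\frac{34}{3}\right)^{2} + 5332 = 13 \cdot \frac{1156}{9} + 5332 = \frac{15028}{9} + 5332 = \frac{63016}{9}$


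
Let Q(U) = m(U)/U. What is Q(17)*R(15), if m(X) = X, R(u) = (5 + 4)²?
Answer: 81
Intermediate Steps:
R(u) = 81 (R(u) = 9² = 81)
Q(U) = 1 (Q(U) = U/U = 1)
Q(17)*R(15) = 1*81 = 81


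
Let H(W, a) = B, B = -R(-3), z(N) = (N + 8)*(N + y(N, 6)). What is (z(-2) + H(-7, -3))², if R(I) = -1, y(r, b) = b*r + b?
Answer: 2209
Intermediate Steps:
y(r, b) = b + b*r
z(N) = (6 + 7*N)*(8 + N) (z(N) = (N + 8)*(N + 6*(1 + N)) = (8 + N)*(N + (6 + 6*N)) = (8 + N)*(6 + 7*N) = (6 + 7*N)*(8 + N))
B = 1 (B = -1*(-1) = 1)
H(W, a) = 1
(z(-2) + H(-7, -3))² = ((48 + 7*(-2)² + 62*(-2)) + 1)² = ((48 + 7*4 - 124) + 1)² = ((48 + 28 - 124) + 1)² = (-48 + 1)² = (-47)² = 2209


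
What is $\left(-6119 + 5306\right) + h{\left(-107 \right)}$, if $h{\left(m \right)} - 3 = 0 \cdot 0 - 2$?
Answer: $-812$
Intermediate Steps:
$h{\left(m \right)} = 1$ ($h{\left(m \right)} = 3 + \left(0 \cdot 0 - 2\right) = 3 + \left(0 - 2\right) = 3 - 2 = 1$)
$\left(-6119 + 5306\right) + h{\left(-107 \right)} = \left(-6119 + 5306\right) + 1 = -813 + 1 = -812$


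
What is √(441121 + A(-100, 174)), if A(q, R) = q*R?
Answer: √423721 ≈ 650.94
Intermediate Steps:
A(q, R) = R*q
√(441121 + A(-100, 174)) = √(441121 + 174*(-100)) = √(441121 - 17400) = √423721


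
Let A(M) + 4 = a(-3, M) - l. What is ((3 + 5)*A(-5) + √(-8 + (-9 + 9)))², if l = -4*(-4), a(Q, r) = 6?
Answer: 12536 - 448*I*√2 ≈ 12536.0 - 633.57*I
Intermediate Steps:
l = 16
A(M) = -14 (A(M) = -4 + (6 - 1*16) = -4 + (6 - 16) = -4 - 10 = -14)
((3 + 5)*A(-5) + √(-8 + (-9 + 9)))² = ((3 + 5)*(-14) + √(-8 + (-9 + 9)))² = (8*(-14) + √(-8 + 0))² = (-112 + √(-8))² = (-112 + 2*I*√2)²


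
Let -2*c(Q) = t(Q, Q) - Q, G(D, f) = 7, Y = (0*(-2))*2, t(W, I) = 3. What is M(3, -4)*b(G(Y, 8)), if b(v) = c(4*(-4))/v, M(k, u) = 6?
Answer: -57/7 ≈ -8.1429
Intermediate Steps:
Y = 0 (Y = 0*2 = 0)
c(Q) = -3/2 + Q/2 (c(Q) = -(3 - Q)/2 = -3/2 + Q/2)
b(v) = -19/(2*v) (b(v) = (-3/2 + (4*(-4))/2)/v = (-3/2 + (½)*(-16))/v = (-3/2 - 8)/v = -19/(2*v))
M(3, -4)*b(G(Y, 8)) = 6*(-19/2/7) = 6*(-19/2*⅐) = 6*(-19/14) = -57/7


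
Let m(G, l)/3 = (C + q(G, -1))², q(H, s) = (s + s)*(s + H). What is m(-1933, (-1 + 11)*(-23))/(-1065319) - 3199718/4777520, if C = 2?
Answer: -109033019122021/2544791414440 ≈ -42.846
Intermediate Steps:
q(H, s) = 2*s*(H + s) (q(H, s) = (2*s)*(H + s) = 2*s*(H + s))
m(G, l) = 3*(4 - 2*G)² (m(G, l) = 3*(2 + 2*(-1)*(G - 1))² = 3*(2 + 2*(-1)*(-1 + G))² = 3*(2 + (2 - 2*G))² = 3*(4 - 2*G)²)
m(-1933, (-1 + 11)*(-23))/(-1065319) - 3199718/4777520 = (12*(-2 - 1933)²)/(-1065319) - 3199718/4777520 = (12*(-1935)²)*(-1/1065319) - 3199718*1/4777520 = (12*3744225)*(-1/1065319) - 1599859/2388760 = 44930700*(-1/1065319) - 1599859/2388760 = -44930700/1065319 - 1599859/2388760 = -109033019122021/2544791414440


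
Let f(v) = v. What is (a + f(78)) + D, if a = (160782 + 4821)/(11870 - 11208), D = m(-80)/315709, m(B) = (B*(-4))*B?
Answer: 68567360251/208999358 ≈ 328.07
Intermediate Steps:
m(B) = -4*B² (m(B) = (-4*B)*B = -4*B²)
D = -25600/315709 (D = -4*(-80)²/315709 = -4*6400*(1/315709) = -25600*1/315709 = -25600/315709 ≈ -0.081087)
a = 165603/662 ≈ 250.16
(a + f(78)) + D = (165603/662 + 78) - 25600/315709 = 217239/662 - 25600/315709 = 68567360251/208999358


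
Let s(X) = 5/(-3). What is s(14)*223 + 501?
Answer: 388/3 ≈ 129.33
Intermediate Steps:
s(X) = -5/3 (s(X) = 5*(-⅓) = -5/3)
s(14)*223 + 501 = -5/3*223 + 501 = -1115/3 + 501 = 388/3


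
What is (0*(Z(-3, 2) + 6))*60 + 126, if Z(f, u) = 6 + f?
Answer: 126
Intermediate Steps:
(0*(Z(-3, 2) + 6))*60 + 126 = (0*((6 - 3) + 6))*60 + 126 = (0*(3 + 6))*60 + 126 = (0*9)*60 + 126 = 0*60 + 126 = 0 + 126 = 126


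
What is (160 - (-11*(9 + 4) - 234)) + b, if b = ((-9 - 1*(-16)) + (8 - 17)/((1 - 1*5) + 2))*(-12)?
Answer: 399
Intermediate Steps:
b = -138 (b = ((-9 + 16) - 9/((1 - 5) + 2))*(-12) = (7 - 9/(-4 + 2))*(-12) = (7 - 9/(-2))*(-12) = (7 - 9*(-1/2))*(-12) = (7 + 9/2)*(-12) = (23/2)*(-12) = -138)
(160 - (-11*(9 + 4) - 234)) + b = (160 - (-11*(9 + 4) - 234)) - 138 = (160 - (-11*13 - 234)) - 138 = (160 - (-143 - 234)) - 138 = (160 - 1*(-377)) - 138 = (160 + 377) - 138 = 537 - 138 = 399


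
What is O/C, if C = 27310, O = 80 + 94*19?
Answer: 933/13655 ≈ 0.068327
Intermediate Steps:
O = 1866 (O = 80 + 1786 = 1866)
O/C = 1866/27310 = 1866*(1/27310) = 933/13655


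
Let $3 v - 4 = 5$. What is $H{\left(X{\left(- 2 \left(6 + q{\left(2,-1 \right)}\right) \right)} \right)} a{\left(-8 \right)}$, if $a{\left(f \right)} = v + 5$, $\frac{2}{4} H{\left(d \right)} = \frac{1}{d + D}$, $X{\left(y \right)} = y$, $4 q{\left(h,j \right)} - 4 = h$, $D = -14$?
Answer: $- \frac{16}{29} \approx -0.55172$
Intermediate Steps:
$q{\left(h,j \right)} = 1 + \frac{h}{4}$
$v = 3$ ($v = \frac{4}{3} + \frac{1}{3} \cdot 5 = \frac{4}{3} + \frac{5}{3} = 3$)
$H{\left(d \right)} = \frac{2}{-14 + d}$ ($H{\left(d \right)} = \frac{2}{d - 14} = \frac{2}{-14 + d}$)
$a{\left(f \right)} = 8$ ($a{\left(f \right)} = 3 + 5 = 8$)
$H{\left(X{\left(- 2 \left(6 + q{\left(2,-1 \right)}\right) \right)} \right)} a{\left(-8 \right)} = \frac{2}{-14 - 2 \left(6 + \left(1 + \frac{1}{4} \cdot 2\right)\right)} 8 = \frac{2}{-14 - 2 \left(6 + \left(1 + \frac{1}{2}\right)\right)} 8 = \frac{2}{-14 - 2 \left(6 + \frac{3}{2}\right)} 8 = \frac{2}{-14 - 15} \cdot 8 = \frac{2}{-29} \cdot 8 = 2 \left(- \frac{1}{29}\right) 8 = \left(- \frac{2}{29}\right) 8 = - \frac{16}{29}$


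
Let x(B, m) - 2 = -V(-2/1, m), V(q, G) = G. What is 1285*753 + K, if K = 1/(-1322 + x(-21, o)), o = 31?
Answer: 1307234354/1351 ≈ 9.6761e+5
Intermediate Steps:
x(B, m) = 2 - m
K = -1/1351 (K = 1/(-1322 + (2 - 1*31)) = 1/(-1322 + (2 - 31)) = 1/(-1322 - 29) = 1/(-1351) = -1/1351 ≈ -0.00074019)
1285*753 + K = 1285*753 - 1/1351 = 967605 - 1/1351 = 1307234354/1351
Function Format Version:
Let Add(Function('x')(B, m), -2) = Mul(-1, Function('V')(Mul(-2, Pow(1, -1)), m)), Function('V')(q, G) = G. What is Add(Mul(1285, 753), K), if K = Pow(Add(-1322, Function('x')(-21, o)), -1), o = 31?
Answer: Rational(1307234354, 1351) ≈ 9.6761e+5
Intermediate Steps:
Function('x')(B, m) = Add(2, Mul(-1, m))
K = Rational(-1, 1351) (K = Pow(Add(-1322, Add(2, Mul(-1, 31))), -1) = Pow(Add(-1322, Add(2, -31)), -1) = Pow(Add(-1322, -29), -1) = Pow(-1351, -1) = Rational(-1, 1351) ≈ -0.00074019)
Add(Mul(1285, 753), K) = Add(Mul(1285, 753), Rational(-1, 1351)) = Add(967605, Rational(-1, 1351)) = Rational(1307234354, 1351)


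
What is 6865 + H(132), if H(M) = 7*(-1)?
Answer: 6858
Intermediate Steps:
H(M) = -7
6865 + H(132) = 6865 - 7 = 6858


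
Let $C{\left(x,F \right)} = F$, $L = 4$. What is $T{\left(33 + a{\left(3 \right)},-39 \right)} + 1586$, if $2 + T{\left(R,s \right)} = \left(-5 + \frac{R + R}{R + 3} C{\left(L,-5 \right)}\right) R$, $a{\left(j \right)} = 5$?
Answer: $\frac{42714}{41} \approx 1041.8$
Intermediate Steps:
$T{\left(R,s \right)} = -2 + R \left(-5 - \frac{10 R}{3 + R}\right)$ ($T{\left(R,s \right)} = -2 + \left(-5 + \frac{R + R}{R + 3} \left(-5\right)\right) R = -2 + \left(-5 + \frac{2 R}{3 + R} \left(-5\right)\right) R = -2 + \left(-5 - \frac{10 R}{3 + R}\right) R = -2 + R \left(-5 - \frac{10 R}{3 + R}\right)$)
$T{\left(33 + a{\left(3 \right)},-39 \right)} + 1586 = \frac{-6 - 17 \left(33 + 5\right) - 15 \left(33 + 5\right)^{2}}{3 + \left(33 + 5\right)} + 1586 = \frac{-6 - 646 - 15 \cdot 38^{2}}{3 + 38} + 1586 = \frac{-6 - 646 - 21660}{41} + 1586 = \frac{1}{41} \left(-22312\right) + 1586 = - \frac{22312}{41} + 1586 = \frac{42714}{41}$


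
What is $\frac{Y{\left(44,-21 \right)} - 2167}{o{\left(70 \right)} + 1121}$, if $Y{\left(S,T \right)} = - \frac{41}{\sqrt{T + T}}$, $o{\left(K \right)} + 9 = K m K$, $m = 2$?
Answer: $- \frac{197}{992} + \frac{41 i \sqrt{42}}{458304} \approx -0.19859 + 0.00057977 i$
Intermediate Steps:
$o{\left(K \right)} = -9 + 2 K^{2}$ ($o{\left(K \right)} = -9 + K 2 K = -9 + 2 K K = -9 + 2 K^{2}$)
$Y{\left(S,T \right)} = - \frac{41 \sqrt{2}}{2 \sqrt{T}}$ ($Y{\left(S,T \right)} = - \frac{41}{\sqrt{2 T}} = - \frac{41}{\sqrt{2} \sqrt{T}} = - 41 \frac{\sqrt{2}}{2 \sqrt{T}} = - \frac{41 \sqrt{2}}{2 \sqrt{T}}$)
$\frac{Y{\left(44,-21 \right)} - 2167}{o{\left(70 \right)} + 1121} = \frac{- \frac{41 \sqrt{2}}{2 i \sqrt{21}} - 2167}{\left(-9 + 2 \cdot 70^{2}\right) + 1121} = \frac{- \frac{41 \sqrt{2} \left(- \frac{i \sqrt{21}}{21}\right)}{2} - 2167}{\left(-9 + 2 \cdot 4900\right) + 1121} = \frac{\frac{41 i \sqrt{42}}{42} - 2167}{\left(-9 + 9800\right) + 1121} = \frac{-2167 + \frac{41 i \sqrt{42}}{42}}{9791 + 1121} = \frac{-2167 + \frac{41 i \sqrt{42}}{42}}{10912} = \left(-2167 + \frac{41 i \sqrt{42}}{42}\right) \frac{1}{10912} = - \frac{197}{992} + \frac{41 i \sqrt{42}}{458304}$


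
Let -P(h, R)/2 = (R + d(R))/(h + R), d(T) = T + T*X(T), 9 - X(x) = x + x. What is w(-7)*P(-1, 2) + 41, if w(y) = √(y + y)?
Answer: 41 - 28*I*√14 ≈ 41.0 - 104.77*I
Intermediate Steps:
X(x) = 9 - 2*x (X(x) = 9 - (x + x) = 9 - 2*x)
d(T) = T + T*(9 - 2*T)
w(y) = √2*√y (w(y) = √(2*y) = √2*√y)
P(h, R) = -2*(R + 2*R*(5 - R))/(R + h) (P(h, R) = -2*(R + 2*R*(5 - R))/(h + R) = -2*(R + 2*R*(5 - R))/(R + h))
w(-7)*P(-1, 2) + 41 = (√2*√(-7))*(2*2*(-11 + 2*2)/(2 - 1)) + 41 = (√2*(I*√7))*(2*2*(-11 + 4)/1) + 41 = (I*√14)*(2*2*1*(-7)) + 41 = (I*√14)*(-28) + 41 = -28*I*√14 + 41 = 41 - 28*I*√14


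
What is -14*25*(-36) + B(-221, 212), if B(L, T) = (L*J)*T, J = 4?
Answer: -174808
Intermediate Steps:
B(L, T) = 4*L*T (B(L, T) = (L*4)*T = (4*L)*T = 4*L*T)
-14*25*(-36) + B(-221, 212) = -14*25*(-36) + 4*(-221)*212 = -350*(-36) - 187408 = 12600 - 187408 = -174808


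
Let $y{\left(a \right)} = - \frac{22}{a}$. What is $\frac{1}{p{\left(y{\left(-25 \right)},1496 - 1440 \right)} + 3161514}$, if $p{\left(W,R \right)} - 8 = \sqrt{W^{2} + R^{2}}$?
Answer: $\frac{987975625}{3123506672921008} - \frac{25 \sqrt{490121}}{3123506672921008} \approx 3.163 \cdot 10^{-7}$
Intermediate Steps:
$p{\left(W,R \right)} = 8 + \sqrt{R^{2} + W^{2}}$ ($p{\left(W,R \right)} = 8 + \sqrt{W^{2} + R^{2}} = 8 + \sqrt{R^{2} + W^{2}}$)
$\frac{1}{p{\left(y{\left(-25 \right)},1496 - 1440 \right)} + 3161514} = \frac{1}{\left(8 + \sqrt{\left(1496 - 1440\right)^{2} + \left(- \frac{22}{-25}\right)^{2}}\right) + 3161514} = \frac{1}{\left(8 + \sqrt{56^{2} + \left(\left(-22\right) \left(- \frac{1}{25}\right)\right)^{2}}\right) + 3161514} = \frac{1}{\left(8 + \sqrt{3136 + \left(\frac{22}{25}\right)^{2}}\right) + 3161514} = \frac{1}{\left(8 + \sqrt{3136 + \frac{484}{625}}\right) + 3161514} = \frac{1}{\left(8 + \sqrt{\frac{1960484}{625}}\right) + 3161514} = \frac{1}{\left(8 + \frac{2 \sqrt{490121}}{25}\right) + 3161514} = \frac{1}{3161522 + \frac{2 \sqrt{490121}}{25}}$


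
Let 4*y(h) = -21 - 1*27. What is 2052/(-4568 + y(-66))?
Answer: -513/1145 ≈ -0.44803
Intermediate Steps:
y(h) = -12 (y(h) = (-21 - 1*27)/4 = (-21 - 27)/4 = (¼)*(-48) = -12)
2052/(-4568 + y(-66)) = 2052/(-4568 - 12) = 2052/(-4580) = 2052*(-1/4580) = -513/1145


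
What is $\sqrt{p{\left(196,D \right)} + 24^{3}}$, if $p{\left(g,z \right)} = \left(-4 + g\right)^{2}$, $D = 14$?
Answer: $48 \sqrt{22} \approx 225.14$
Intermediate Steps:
$\sqrt{p{\left(196,D \right)} + 24^{3}} = \sqrt{\left(-4 + 196\right)^{2} + 24^{3}} = \sqrt{192^{2} + 13824} = \sqrt{36864 + 13824} = \sqrt{50688} = 48 \sqrt{22}$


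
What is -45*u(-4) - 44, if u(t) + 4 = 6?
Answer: -134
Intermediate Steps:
u(t) = 2 (u(t) = -4 + 6 = 2)
-45*u(-4) - 44 = -45*2 - 44 = -90 - 44 = -134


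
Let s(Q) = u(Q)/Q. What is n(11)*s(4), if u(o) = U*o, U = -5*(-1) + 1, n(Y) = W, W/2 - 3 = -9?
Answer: -72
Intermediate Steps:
W = -12 (W = 6 + 2*(-9) = 6 - 18 = -12)
n(Y) = -12
U = 6 (U = 5 + 1 = 6)
u(o) = 6*o
s(Q) = 6 (s(Q) = (6*Q)/Q = 6)
n(11)*s(4) = -12*6 = -72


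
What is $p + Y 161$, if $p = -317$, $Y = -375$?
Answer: $-60692$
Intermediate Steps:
$p + Y 161 = -317 - 60375 = -60692$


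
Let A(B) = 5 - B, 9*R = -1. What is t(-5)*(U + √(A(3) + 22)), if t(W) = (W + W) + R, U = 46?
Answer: -4186/9 - 182*√6/9 ≈ -514.65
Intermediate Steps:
R = -⅑ (R = (⅑)*(-1) = -⅑ ≈ -0.11111)
t(W) = -⅑ + 2*W (t(W) = (W + W) - ⅑ = 2*W - ⅑ = -⅑ + 2*W)
t(-5)*(U + √(A(3) + 22)) = (-⅑ + 2*(-5))*(46 + √((5 - 1*3) + 22)) = (-⅑ - 10)*(46 + √((5 - 3) + 22)) = -91*(46 + √(2 + 22))/9 = -91*(46 + √24)/9 = -91*(46 + 2*√6)/9 = -4186/9 - 182*√6/9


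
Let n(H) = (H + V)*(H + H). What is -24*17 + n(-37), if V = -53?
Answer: 6252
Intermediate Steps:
n(H) = 2*H*(-53 + H) (n(H) = (H - 53)*(H + H) = (-53 + H)*(2*H) = 2*H*(-53 + H))
-24*17 + n(-37) = -24*17 + 2*(-37)*(-53 - 37) = -408 + 2*(-37)*(-90) = -408 + 6660 = 6252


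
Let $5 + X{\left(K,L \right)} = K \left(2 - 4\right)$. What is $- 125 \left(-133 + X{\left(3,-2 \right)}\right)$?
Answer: $18000$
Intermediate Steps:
$X{\left(K,L \right)} = -5 - 2 K$ ($X{\left(K,L \right)} = -5 + K \left(2 - 4\right) = -5 + K \left(-2\right) = -5 - 2 K$)
$- 125 \left(-133 + X{\left(3,-2 \right)}\right) = - 125 \left(-133 - 11\right) = \left(-125\right) \left(-144\right) = 18000$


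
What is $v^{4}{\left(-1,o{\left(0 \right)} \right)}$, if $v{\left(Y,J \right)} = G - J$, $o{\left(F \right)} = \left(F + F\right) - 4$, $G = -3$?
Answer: $1$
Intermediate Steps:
$o{\left(F \right)} = -4 + 2 F$ ($o{\left(F \right)} = 2 F - 4 = -4 + 2 F$)
$v{\left(Y,J \right)} = -3 - J$
$v^{4}{\left(-1,o{\left(0 \right)} \right)} = \left(-3 - \left(-4 + 2 \cdot 0\right)\right)^{4} = \left(-3 - \left(-4 + 0\right)\right)^{4} = \left(-3 - -4\right)^{4} = \left(-3 + 4\right)^{4} = 1^{4} = 1$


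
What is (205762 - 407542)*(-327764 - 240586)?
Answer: 114681663000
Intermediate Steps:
(205762 - 407542)*(-327764 - 240586) = -201780*(-568350) = 114681663000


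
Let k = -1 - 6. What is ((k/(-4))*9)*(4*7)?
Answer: 441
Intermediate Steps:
k = -7
((k/(-4))*9)*(4*7) = (-7/(-4)*9)*(4*7) = (-7*(-¼)*9)*28 = ((7/4)*9)*28 = (63/4)*28 = 441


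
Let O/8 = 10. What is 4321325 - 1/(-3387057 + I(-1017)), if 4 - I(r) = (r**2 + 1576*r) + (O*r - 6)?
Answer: 11828261648801/2737184 ≈ 4.3213e+6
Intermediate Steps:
O = 80 (O = 8*10 = 80)
I(r) = 10 - r**2 - 1656*r (I(r) = 4 - ((r**2 + 1576*r) + (80*r - 6)) = 4 - ((r**2 + 1576*r) + (-6 + 80*r)) = 4 - (-6 + r**2 + 1656*r) = 4 + (6 - r**2 - 1656*r) = 10 - r**2 - 1656*r)
4321325 - 1/(-3387057 + I(-1017)) = 4321325 - 1/(-3387057 + (10 - 1*(-1017)**2 - 1656*(-1017))) = 4321325 - 1/(-3387057 + (10 - 1*1034289 + 1684152)) = 4321325 - 1/(-3387057 + (10 - 1034289 + 1684152)) = 4321325 - 1/(-3387057 + 649873) = 4321325 - 1/(-2737184) = 4321325 - 1*(-1/2737184) = 4321325 + 1/2737184 = 11828261648801/2737184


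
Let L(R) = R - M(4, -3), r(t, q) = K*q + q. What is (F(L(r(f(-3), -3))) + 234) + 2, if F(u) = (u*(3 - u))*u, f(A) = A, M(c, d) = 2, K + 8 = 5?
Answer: 220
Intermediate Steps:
K = -3 (K = -8 + 5 = -3)
r(t, q) = -2*q (r(t, q) = -3*q + q = -2*q)
L(R) = -2 + R (L(R) = R - 1*2 = R - 2 = -2 + R)
F(u) = u²*(3 - u)
(F(L(r(f(-3), -3))) + 234) + 2 = ((-2 - 2*(-3))²*(3 - (-2 - 2*(-3))) + 234) + 2 = ((-2 + 6)²*(3 - (-2 + 6)) + 234) + 2 = (4²*(3 - 1*4) + 234) + 2 = (16*(3 - 4) + 234) + 2 = (16*(-1) + 234) + 2 = (-16 + 234) + 2 = 218 + 2 = 220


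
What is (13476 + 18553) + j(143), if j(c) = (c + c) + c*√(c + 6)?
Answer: 32315 + 143*√149 ≈ 34061.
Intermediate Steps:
j(c) = 2*c + c*√(6 + c)
(13476 + 18553) + j(143) = (13476 + 18553) + 143*(2 + √(6 + 143)) = 32029 + 143*(2 + √149) = 32029 + (286 + 143*√149) = 32315 + 143*√149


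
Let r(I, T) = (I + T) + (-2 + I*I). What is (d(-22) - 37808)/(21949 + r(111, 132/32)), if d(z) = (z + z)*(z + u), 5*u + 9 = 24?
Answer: -295776/275065 ≈ -1.0753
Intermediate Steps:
u = 3 (u = -9/5 + (1/5)*24 = -9/5 + 24/5 = 3)
d(z) = 2*z*(3 + z) (d(z) = (z + z)*(z + 3) = (2*z)*(3 + z) = 2*z*(3 + z))
r(I, T) = -2 + I + T + I**2 (r(I, T) = (I + T) + (-2 + I**2) = -2 + I + T + I**2)
(d(-22) - 37808)/(21949 + r(111, 132/32)) = (2*(-22)*(3 - 22) - 37808)/(21949 + (-2 + 111 + 132/32 + 111**2)) = (2*(-22)*(-19) - 37808)/(21949 + (-2 + 111 + 132*(1/32) + 12321)) = (836 - 37808)/(21949 + (-2 + 111 + 33/8 + 12321)) = -36972/(21949 + 99473/8) = -36972/275065/8 = -36972*8/275065 = -295776/275065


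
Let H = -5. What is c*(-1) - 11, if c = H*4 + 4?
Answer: 5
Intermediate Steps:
c = -16 (c = -5*4 + 4 = -20 + 4 = -16)
c*(-1) - 11 = -16*(-1) - 11 = 16 - 11 = 5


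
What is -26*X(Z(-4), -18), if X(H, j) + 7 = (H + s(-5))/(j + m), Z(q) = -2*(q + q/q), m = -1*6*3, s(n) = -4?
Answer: 1651/9 ≈ 183.44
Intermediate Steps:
m = -18 (m = -6*3 = -18)
Z(q) = -2 - 2*q (Z(q) = -2*(q + 1) = -2*(1 + q) = -2 - 2*q)
X(H, j) = -7 + (-4 + H)/(-18 + j) (X(H, j) = -7 + (H - 4)/(j - 18) = -7 + (-4 + H)/(-18 + j))
-26*X(Z(-4), -18) = -26*(122 + (-2 - 2*(-4)) - 7*(-18))/(-18 - 18) = -26*(122 + (-2 + 8) + 126)/(-36) = -(-13)*(122 + 6 + 126)/18 = -(-13)*254/18 = -26*(-127/18) = 1651/9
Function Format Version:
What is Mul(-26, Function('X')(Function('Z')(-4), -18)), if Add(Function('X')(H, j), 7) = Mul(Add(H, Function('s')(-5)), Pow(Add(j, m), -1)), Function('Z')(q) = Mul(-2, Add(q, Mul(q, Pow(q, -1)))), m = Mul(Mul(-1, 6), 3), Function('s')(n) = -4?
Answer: Rational(1651, 9) ≈ 183.44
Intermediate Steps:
m = -18 (m = Mul(-6, 3) = -18)
Function('Z')(q) = Add(-2, Mul(-2, q)) (Function('Z')(q) = Mul(-2, Add(q, 1)) = Mul(-2, Add(1, q)) = Add(-2, Mul(-2, q)))
Function('X')(H, j) = Add(-7, Mul(Pow(Add(-18, j), -1), Add(-4, H))) (Function('X')(H, j) = Add(-7, Mul(Add(H, -4), Pow(Add(j, -18), -1))) = Add(-7, Mul(Add(-4, H), Pow(Add(-18, j), -1))) = Add(-7, Mul(Pow(Add(-18, j), -1), Add(-4, H))))
Mul(-26, Function('X')(Function('Z')(-4), -18)) = Mul(-26, Mul(Pow(Add(-18, -18), -1), Add(122, Add(-2, Mul(-2, -4)), Mul(-7, -18)))) = Mul(-26, Mul(Pow(-36, -1), Add(122, Add(-2, 8), 126))) = Mul(-26, Mul(Rational(-1, 36), Add(122, 6, 126))) = Mul(-26, Mul(Rational(-1, 36), 254)) = Mul(-26, Rational(-127, 18)) = Rational(1651, 9)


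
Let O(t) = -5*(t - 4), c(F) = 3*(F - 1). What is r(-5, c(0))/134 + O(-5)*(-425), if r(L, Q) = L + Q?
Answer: -1281379/67 ≈ -19125.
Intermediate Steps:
c(F) = -3 + 3*F (c(F) = 3*(-1 + F) = -3 + 3*F)
O(t) = 20 - 5*t (O(t) = -5*(-4 + t) = 20 - 5*t)
r(-5, c(0))/134 + O(-5)*(-425) = (-5 + (-3 + 3*0))/134 + (20 - 5*(-5))*(-425) = (-5 + (-3 + 0))*(1/134) + (20 + 25)*(-425) = (-5 - 3)*(1/134) + 45*(-425) = -8*1/134 - 19125 = -4/67 - 19125 = -1281379/67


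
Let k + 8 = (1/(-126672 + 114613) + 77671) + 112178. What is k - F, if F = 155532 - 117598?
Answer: 1831846512/12059 ≈ 1.5191e+5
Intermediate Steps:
k = 2289292618/12059 (k = -8 + ((1/(-126672 + 114613) + 77671) + 112178) = -8 + ((1/(-12059) + 77671) + 112178) = -8 + ((-1/12059 + 77671) + 112178) = -8 + (936634588/12059 + 112178) = -8 + 2289389090/12059 = 2289292618/12059 ≈ 1.8984e+5)
F = 37934
k - F = 2289292618/12059 - 1*37934 = 2289292618/12059 - 37934 = 1831846512/12059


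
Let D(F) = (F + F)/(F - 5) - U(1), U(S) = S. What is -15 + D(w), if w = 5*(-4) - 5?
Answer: -43/3 ≈ -14.333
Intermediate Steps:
w = -25 (w = -20 - 5 = -25)
D(F) = -1 + 2*F/(-5 + F) (D(F) = (F + F)/(F - 5) - 1*1 = (2*F)/(-5 + F) - 1 = 2*F/(-5 + F) - 1 = -1 + 2*F/(-5 + F))
-15 + D(w) = -15 + (5 - 25)/(-5 - 25) = -15 - 20/(-30) = -15 - 1/30*(-20) = -15 + ⅔ = -43/3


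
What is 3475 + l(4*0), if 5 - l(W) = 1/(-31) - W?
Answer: 107881/31 ≈ 3480.0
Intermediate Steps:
l(W) = 156/31 + W (l(W) = 5 - (1/(-31) - W) = 5 - (-1/31 - W) = 5 + (1/31 + W) = 156/31 + W)
3475 + l(4*0) = 3475 + (156/31 + 4*0) = 3475 + (156/31 + 0) = 3475 + 156/31 = 107881/31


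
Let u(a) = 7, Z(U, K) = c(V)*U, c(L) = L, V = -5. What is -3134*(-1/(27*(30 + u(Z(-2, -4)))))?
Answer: 3134/999 ≈ 3.1371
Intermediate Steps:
Z(U, K) = -5*U
-3134*(-1/(27*(30 + u(Z(-2, -4))))) = -3134*(-1/(27*(30 + 7))) = -3134/((-27*37)) = -3134/(-999) = -3134*(-1/999) = 3134/999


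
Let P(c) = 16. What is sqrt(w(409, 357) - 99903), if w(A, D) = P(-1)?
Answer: I*sqrt(99887) ≈ 316.05*I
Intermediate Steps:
w(A, D) = 16
sqrt(w(409, 357) - 99903) = sqrt(16 - 99903) = sqrt(-99887) = I*sqrt(99887)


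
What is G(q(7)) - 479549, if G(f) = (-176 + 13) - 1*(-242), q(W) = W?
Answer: -479470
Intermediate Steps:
G(f) = 79 (G(f) = -163 + 242 = 79)
G(q(7)) - 479549 = 79 - 479549 = -479470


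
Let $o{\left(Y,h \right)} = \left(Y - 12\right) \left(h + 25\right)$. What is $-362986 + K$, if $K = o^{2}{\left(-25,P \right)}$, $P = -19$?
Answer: $-313702$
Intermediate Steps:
$o{\left(Y,h \right)} = \left(-12 + Y\right) \left(25 + h\right)$
$K = 49284$ ($K = \left(-300 - -228 + 25 \left(-25\right) - -475\right)^{2} = \left(-300 + 228 - 625 + 475\right)^{2} = \left(-222\right)^{2} = 49284$)
$-362986 + K = -362986 + 49284 = -313702$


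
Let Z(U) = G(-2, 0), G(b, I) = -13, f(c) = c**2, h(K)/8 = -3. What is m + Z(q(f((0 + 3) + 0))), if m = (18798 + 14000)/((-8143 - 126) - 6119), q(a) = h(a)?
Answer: -109921/7194 ≈ -15.280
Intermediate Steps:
h(K) = -24 (h(K) = 8*(-3) = -24)
q(a) = -24
Z(U) = -13
m = -16399/7194 (m = 32798/(-8269 - 6119) = 32798/(-14388) = 32798*(-1/14388) = -16399/7194 ≈ -2.2795)
m + Z(q(f((0 + 3) + 0))) = -16399/7194 - 13 = -109921/7194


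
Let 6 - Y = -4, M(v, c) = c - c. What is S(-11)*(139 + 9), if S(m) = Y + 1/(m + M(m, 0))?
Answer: 16132/11 ≈ 1466.5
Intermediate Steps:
M(v, c) = 0
Y = 10 (Y = 6 - 1*(-4) = 6 + 4 = 10)
S(m) = 10 + 1/m (S(m) = 10 + 1/(m + 0) = 10 + 1/m)
S(-11)*(139 + 9) = (10 + 1/(-11))*(139 + 9) = (10 - 1/11)*148 = (109/11)*148 = 16132/11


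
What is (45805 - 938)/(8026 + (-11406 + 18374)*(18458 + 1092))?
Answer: 44867/136232426 ≈ 0.00032934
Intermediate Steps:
(45805 - 938)/(8026 + (-11406 + 18374)*(18458 + 1092)) = 44867/(8026 + 6968*19550) = 44867/(8026 + 136224400) = 44867/136232426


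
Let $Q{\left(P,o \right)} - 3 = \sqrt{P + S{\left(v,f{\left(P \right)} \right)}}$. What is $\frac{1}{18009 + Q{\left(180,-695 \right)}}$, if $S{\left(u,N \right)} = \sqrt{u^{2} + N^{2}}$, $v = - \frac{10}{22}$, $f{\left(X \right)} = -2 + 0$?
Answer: $\frac{1}{18012 + \sqrt{180 + \frac{\sqrt{509}}{11}}} \approx 5.5477 \cdot 10^{-5}$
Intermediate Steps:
$f{\left(X \right)} = -2$
$v = - \frac{5}{11}$ ($v = \left(-10\right) \frac{1}{22} = - \frac{5}{11} \approx -0.45455$)
$S{\left(u,N \right)} = \sqrt{N^{2} + u^{2}}$
$Q{\left(P,o \right)} = 3 + \sqrt{P + \frac{\sqrt{509}}{11}}$ ($Q{\left(P,o \right)} = 3 + \sqrt{P + \sqrt{\left(-2\right)^{2} + \left(- \frac{5}{11}\right)^{2}}} = 3 + \sqrt{P + \sqrt{4 + \frac{25}{121}}} = 3 + \sqrt{P + \sqrt{\frac{509}{121}}} = 3 + \sqrt{P + \frac{\sqrt{509}}{11}}$)
$\frac{1}{18009 + Q{\left(180,-695 \right)}} = \frac{1}{18009 + \left(3 + \frac{\sqrt{11 \sqrt{509} + 121 \cdot 180}}{11}\right)} = \frac{1}{18009 + \left(3 + \frac{\sqrt{11 \sqrt{509} + 21780}}{11}\right)} = \frac{1}{18009 + \left(3 + \frac{\sqrt{21780 + 11 \sqrt{509}}}{11}\right)} = \frac{1}{18012 + \frac{\sqrt{21780 + 11 \sqrt{509}}}{11}}$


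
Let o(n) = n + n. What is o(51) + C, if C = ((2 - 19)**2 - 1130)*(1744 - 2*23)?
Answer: -1427916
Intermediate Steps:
o(n) = 2*n
C = -1428018 (C = ((-17)**2 - 1130)*(1744 - 46) = (289 - 1130)*1698 = -841*1698 = -1428018)
o(51) + C = 2*51 - 1428018 = 102 - 1428018 = -1427916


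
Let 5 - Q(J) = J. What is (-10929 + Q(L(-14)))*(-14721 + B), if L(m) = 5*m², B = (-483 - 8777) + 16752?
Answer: 86054016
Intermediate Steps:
B = 7492 (B = -9260 + 16752 = 7492)
Q(J) = 5 - J
(-10929 + Q(L(-14)))*(-14721 + B) = (-10929 + (5 - 5*(-14)²))*(-14721 + 7492) = (-10929 + (5 - 5*196))*(-7229) = (-10929 + (5 - 1*980))*(-7229) = (-10929 + (5 - 980))*(-7229) = (-10929 - 975)*(-7229) = -11904*(-7229) = 86054016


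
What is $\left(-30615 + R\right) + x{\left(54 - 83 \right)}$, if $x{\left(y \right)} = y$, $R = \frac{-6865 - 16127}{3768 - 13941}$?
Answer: $- \frac{103906140}{3391} \approx -30642.0$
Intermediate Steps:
$R = \frac{7664}{3391}$ ($R = - \frac{22992}{-10173} = \left(-22992\right) \left(- \frac{1}{10173}\right) = \frac{7664}{3391} \approx 2.2601$)
$\left(-30615 + R\right) + x{\left(54 - 83 \right)} = \left(-30615 + \frac{7664}{3391}\right) + \left(54 - 83\right) = - \frac{103807801}{3391} + \left(54 - 83\right) = - \frac{103807801}{3391} - 29 = - \frac{103906140}{3391}$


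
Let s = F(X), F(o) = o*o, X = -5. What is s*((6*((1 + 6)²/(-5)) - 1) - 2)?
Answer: -1545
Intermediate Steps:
F(o) = o²
s = 25 (s = (-5)² = 25)
s*((6*((1 + 6)²/(-5)) - 1) - 2) = 25*((6*((1 + 6)²/(-5)) - 1) - 2) = 25*((6*(7²*(-⅕)) - 1) - 2) = 25*((6*(49*(-⅕)) - 1) - 2) = 25*((6*(-49/5) - 1) - 2) = 25*((-294/5 - 1) - 2) = 25*(-299/5 - 2) = 25*(-309/5) = -1545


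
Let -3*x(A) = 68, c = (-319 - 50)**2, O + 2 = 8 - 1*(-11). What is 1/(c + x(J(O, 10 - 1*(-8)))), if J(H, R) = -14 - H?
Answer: 3/408415 ≈ 7.3455e-6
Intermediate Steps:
O = 17 (O = -2 + (8 - 1*(-11)) = -2 + (8 + 11) = -2 + 19 = 17)
c = 136161 (c = (-369)**2 = 136161)
x(A) = -68/3 (x(A) = -1/3*68 = -68/3)
1/(c + x(J(O, 10 - 1*(-8)))) = 1/(136161 - 68/3) = 1/(408415/3) = 3/408415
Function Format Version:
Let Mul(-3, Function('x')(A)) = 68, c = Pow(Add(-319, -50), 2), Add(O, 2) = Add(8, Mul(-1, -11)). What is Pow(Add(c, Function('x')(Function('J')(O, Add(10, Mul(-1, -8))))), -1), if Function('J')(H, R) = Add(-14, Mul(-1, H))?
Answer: Rational(3, 408415) ≈ 7.3455e-6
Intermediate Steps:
O = 17 (O = Add(-2, Add(8, Mul(-1, -11))) = Add(-2, Add(8, 11)) = Add(-2, 19) = 17)
c = 136161 (c = Pow(-369, 2) = 136161)
Function('x')(A) = Rational(-68, 3) (Function('x')(A) = Mul(Rational(-1, 3), 68) = Rational(-68, 3))
Pow(Add(c, Function('x')(Function('J')(O, Add(10, Mul(-1, -8))))), -1) = Pow(Add(136161, Rational(-68, 3)), -1) = Pow(Rational(408415, 3), -1) = Rational(3, 408415)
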